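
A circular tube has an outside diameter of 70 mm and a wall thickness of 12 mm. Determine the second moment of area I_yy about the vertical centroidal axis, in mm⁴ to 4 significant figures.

Decompose the section into non-overlapping parts with the origin at the bottom-left of its bounding rectangle.
Outer circle: ⌀70, A = 3848.45 mm², x = 35 mm, Ī = 1 178 588 mm⁴.
Bore (subtracted): ⌀46, A = 1661.9 mm², x = 35 mm, Ī = 219 787 mm⁴.
By symmetry the centroid is at mid-width, x̄ = 35 mm.
All pieces are centred on the vertical centroidal axis, so I = ΣĪ (holes subtracted) = 958 802 mm⁴.

I_yy ≈ 9.588 × 10⁵ mm⁴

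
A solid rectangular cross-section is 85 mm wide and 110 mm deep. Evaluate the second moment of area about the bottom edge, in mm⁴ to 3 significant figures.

The section: 85 × 110, A = 9 350 mm², y = 55 mm, Ī = 9 427 917 mm⁴.
Transfer it to the bottom edge using Ī + A·d² with d = y − 0:
  the section: d = 55 mm → contributes +37 711 667 mm⁴
Total I = 37 711 667 mm⁴.

I_base ≈ 3.77 × 10⁷ mm⁴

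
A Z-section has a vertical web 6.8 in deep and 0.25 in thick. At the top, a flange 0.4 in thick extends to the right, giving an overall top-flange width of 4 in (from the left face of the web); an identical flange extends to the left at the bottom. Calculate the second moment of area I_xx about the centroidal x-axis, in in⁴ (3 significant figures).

Break the section into simple shapes (no overlaps), measuring from the bottom-left corner of the bounding box.
Web: 0.25 × 6.8, A = 1.7 in², y = 3.4 in, Ī = 6.5507 in⁴.
Top flange (beyond web): 3.75 × 0.4, A = 1.5 in², y = 6.6 in, Ī = 0.02 in⁴.
Bottom flange (beyond web): 3.75 × 0.4, A = 1.5 in², y = 0.2 in, Ī = 0.02 in⁴.
Centroid: ȳ = ΣA·y / ΣA = 3.4 in.
Transfer each piece to the centroidal x-axis using Ī + A·d² with d = y − 3.4:
  web: d = 0 in → contributes +6.5507 in⁴
  top flange (beyond web): d = 3.2 in → contributes +15.38 in⁴
  bottom flange (beyond web): d = -3.2 in → contributes +15.38 in⁴
Total I = 37.311 in⁴.

I_xx ≈ 37.3 in⁴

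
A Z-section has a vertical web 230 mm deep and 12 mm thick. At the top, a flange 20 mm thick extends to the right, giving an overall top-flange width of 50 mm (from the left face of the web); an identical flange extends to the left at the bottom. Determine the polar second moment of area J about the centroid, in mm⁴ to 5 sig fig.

J ≈ 3.0142 × 10⁷ mm⁴

Break the section into simple shapes (no overlaps), measuring from the bottom-left corner of the bounding box.
Web: 12 × 230, A = 2 760 mm², y = 115 mm, Ī = 12 167 000 mm⁴.
Top flange (beyond web): 38 × 20, A = 760 mm², y = 220 mm, Ī = 25333.33 mm⁴.
Bottom flange (beyond web): 38 × 20, A = 760 mm², y = 10 mm, Ī = 25333.33 mm⁴.
Centroid: ȳ = ΣA·y / ΣA = 115 mm.
Transfer each piece to the centroidal x-axis using Ī + A·d² with d = y − 115:
  web: d = 0 mm → contributes +12 167 000 mm⁴
  top flange (beyond web): d = 105 mm → contributes +8 404 333 mm⁴
  bottom flange (beyond web): d = -105 mm → contributes +8 404 333 mm⁴
Total I = 28 975 667 mm⁴.
For the y-axis: x̄ = 44 mm.
Repeating about the centroidal y-axis gives I_y = 1 166 027 mm⁴.
Polar second moment: J = I_x + I_y = 30 141 693 mm⁴.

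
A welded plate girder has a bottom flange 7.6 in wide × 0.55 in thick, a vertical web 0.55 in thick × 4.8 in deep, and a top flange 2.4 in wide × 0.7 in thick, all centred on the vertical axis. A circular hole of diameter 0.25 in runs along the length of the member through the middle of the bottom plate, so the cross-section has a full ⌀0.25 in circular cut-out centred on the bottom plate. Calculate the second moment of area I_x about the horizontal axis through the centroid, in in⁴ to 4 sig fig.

Break the section into simple shapes (no overlaps), measuring from the bottom-left corner of the bounding box.
Bottom plate: 7.6 × 0.55, A = 4.18 in², y = 0.275 in, Ī = 0.105371 in⁴.
Web plate: 0.55 × 4.8, A = 2.64 in², y = 2.95 in, Ī = 5.0688 in⁴.
Top plate: 2.4 × 0.7, A = 1.68 in², y = 5.7 in, Ī = 0.0686 in⁴.
Hole (subtracted): ⌀0.25, A = 0.0490874 in², y = 0.275 in, Ī = 0.000191748 in⁴.
Centroid: ȳ = ΣA·y / ΣA = 2.18911 in.
Transfer each piece to the horizontal axis through the centroid using Ī + A·d² with d = y − 2.18911:
  bottom plate: d = -1.91411 in → contributes +15.4202 in⁴
  web plate: d = 0.760887 in → contributes +6.59723 in⁴
  top plate: d = 3.51089 in → contributes +20.7768 in⁴
  hole: d = -1.91411 in → contributes −0.180039 in⁴
Total I = 42.6142 in⁴.

I_x ≈ 42.61 in⁴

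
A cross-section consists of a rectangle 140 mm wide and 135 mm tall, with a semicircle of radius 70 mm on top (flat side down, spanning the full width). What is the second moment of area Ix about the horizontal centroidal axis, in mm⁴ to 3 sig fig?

Ix ≈ 8.30 × 10⁷ mm⁴

Break the section into simple shapes (no overlaps), measuring from the bottom-left corner of the bounding box.
Rectangular body: 140 × 135, A = 18 900 mm², y = 67.5 mm, Ī = 28 704 375 mm⁴.
Semicircular cap: semicircle r = 70, A = 7696.9 mm², y = 164.71 mm, Ī = 2 635 265 mm⁴.
Centroid: ȳ = ΣA·y / ΣA = 95.631 mm.
Transfer each piece to the horizontal centroidal axis using Ī + A·d² with d = y − 95.631:
  rectangular body: d = -28.131 mm → contributes +43 661 354 mm⁴
  semicircular cap: d = 69.078 mm → contributes +39 362 625 mm⁴
Total I = 83 023 979 mm⁴.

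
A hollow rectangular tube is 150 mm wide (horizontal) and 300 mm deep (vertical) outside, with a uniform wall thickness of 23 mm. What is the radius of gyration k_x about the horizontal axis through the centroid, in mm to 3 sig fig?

k_x ≈ 103 mm

Treat the section as a set of non-overlapping primitives; coordinates are from the bounding-box lower-left.
Outer rectangle: 150 × 300, A = 45 000 mm², y = 150 mm, Ī = 337 500 000 mm⁴.
Inner void (subtracted): 104 × 254, A = 26 416 mm², y = 150 mm, Ī = 142 021 221 mm⁴.
By symmetry the centroid is at mid-height, ȳ = 150 mm.
All pieces are centred on the horizontal axis through the centroid, so I = ΣĪ (holes subtracted) = 195 478 779 mm⁴.
Radius of gyration: k = √(I/A) = √(195 478 779 / 18 584) = 102.56 mm.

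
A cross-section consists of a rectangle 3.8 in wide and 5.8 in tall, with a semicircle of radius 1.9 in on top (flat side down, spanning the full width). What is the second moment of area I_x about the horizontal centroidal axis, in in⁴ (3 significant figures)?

Treat the section as a set of non-overlapping primitives; coordinates are from the bounding-box lower-left.
Rectangular body: 3.8 × 5.8, A = 22.04 in², y = 2.9 in, Ī = 61.785 in⁴.
Semicircular cap: semicircle r = 1.9, A = 5.6706 in², y = 6.6064 in, Ī = 1.4304 in⁴.
Centroid: ȳ = ΣA·y / ΣA = 3.6585 in.
Transfer each piece to the horizontal centroidal axis using Ī + A·d² with d = y − 3.6585:
  rectangular body: d = -0.75846 in → contributes +74.464 in⁴
  semicircular cap: d = 2.9479 in → contributes +50.709 in⁴
Total I = 125.17 in⁴.

I_x ≈ 125 in⁴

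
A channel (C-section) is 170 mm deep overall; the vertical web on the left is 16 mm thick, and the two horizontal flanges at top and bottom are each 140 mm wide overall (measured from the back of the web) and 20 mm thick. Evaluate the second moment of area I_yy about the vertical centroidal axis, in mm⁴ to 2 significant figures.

Decompose the section into non-overlapping parts with the origin at the bottom-left of its bounding rectangle.
Web: 16 × 170, A = 2 720 mm², x = 8 mm, Ī = 58 027 mm⁴.
Top flange (beyond web): 124 × 20, A = 2 480 mm², x = 78 mm, Ī = 3 177 707 mm⁴.
Bottom flange (beyond web): 124 × 20, A = 2 480 mm², x = 78 mm, Ī = 3 177 707 mm⁴.
Centroid: x̄ = ΣA·x / ΣA = 53.21 mm.
Transfer each piece to the vertical centroidal axis using Ī + A·d² with d = x − 53.21:
  web: d = -45.21 mm → contributes +5 617 145 mm⁴
  top flange (beyond web): d = 24.79 mm → contributes +4 701 981 mm⁴
  bottom flange (beyond web): d = 24.79 mm → contributes +4 701 981 mm⁴
Total I = 15 021 107 mm⁴.

I_yy ≈ 1.5 × 10⁷ mm⁴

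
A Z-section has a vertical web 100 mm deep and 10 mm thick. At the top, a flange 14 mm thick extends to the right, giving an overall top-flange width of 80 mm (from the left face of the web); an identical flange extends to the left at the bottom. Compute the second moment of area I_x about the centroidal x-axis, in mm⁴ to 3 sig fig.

Break the section into simple shapes (no overlaps), measuring from the bottom-left corner of the bounding box.
Web: 10 × 100, A = 1 000 mm², y = 50 mm, Ī = 833 333 mm⁴.
Top flange (beyond web): 70 × 14, A = 980 mm², y = 93 mm, Ī = 16 007 mm⁴.
Bottom flange (beyond web): 70 × 14, A = 980 mm², y = 7 mm, Ī = 16 007 mm⁴.
Centroid: ȳ = ΣA·y / ΣA = 50 mm.
Transfer each piece to the centroidal x-axis using Ī + A·d² with d = y − 50:
  web: d = 0 mm → contributes +833 333 mm⁴
  top flange (beyond web): d = 43 mm → contributes +1 828 027 mm⁴
  bottom flange (beyond web): d = -43 mm → contributes +1 828 027 mm⁴
Total I = 4 489 387 mm⁴.

I_x ≈ 4.49 × 10⁶ mm⁴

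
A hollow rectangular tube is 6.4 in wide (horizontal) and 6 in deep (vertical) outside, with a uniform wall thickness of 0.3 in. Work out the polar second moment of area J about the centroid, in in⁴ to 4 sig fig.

J ≈ 82.36 in⁴

Split into non-overlapping primitives; take the origin at the lower-left of the bounding box.
Outer rectangle: 6.4 × 6, A = 38.4 in², y = 3 in, Ī = 115.2 in⁴.
Inner void (subtracted): 5.8 × 5.4, A = 31.32 in², y = 3 in, Ī = 76.1076 in⁴.
By symmetry the centroid is at mid-height, ȳ = 3 in.
All pieces are centred on the centroidal x-axis, so I = ΣĪ (holes subtracted) = 39.0924 in⁴.
Repeating about the centroidal y-axis gives I_y = 43.2716 in⁴.
Polar second moment: J = I_x + I_y = 82.364 in⁴.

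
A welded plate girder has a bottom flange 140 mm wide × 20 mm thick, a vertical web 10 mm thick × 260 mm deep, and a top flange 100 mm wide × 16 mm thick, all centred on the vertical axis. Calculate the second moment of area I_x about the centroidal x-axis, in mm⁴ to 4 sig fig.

I_x ≈ 9.594 × 10⁷ mm⁴

Split into non-overlapping primitives; take the origin at the lower-left of the bounding box.
Bottom plate: 140 × 20, A = 2 800 mm², y = 10 mm, Ī = 93333.3 mm⁴.
Web plate: 10 × 260, A = 2 600 mm², y = 150 mm, Ī = 14 646 667 mm⁴.
Top plate: 100 × 16, A = 1 600 mm², y = 288 mm, Ī = 34133.3 mm⁴.
Centroid: ȳ = ΣA·y / ΣA = 125.543 mm.
Transfer each piece to the centroidal x-axis using Ī + A·d² with d = y − 125.543:
  bottom plate: d = -115.543 mm → contributes +37 473 758 mm⁴
  web plate: d = 24.4571 mm → contributes +16 201 861 mm⁴
  top plate: d = 162.457 mm → contributes +42 261 851 mm⁴
Total I = 95 937 470 mm⁴.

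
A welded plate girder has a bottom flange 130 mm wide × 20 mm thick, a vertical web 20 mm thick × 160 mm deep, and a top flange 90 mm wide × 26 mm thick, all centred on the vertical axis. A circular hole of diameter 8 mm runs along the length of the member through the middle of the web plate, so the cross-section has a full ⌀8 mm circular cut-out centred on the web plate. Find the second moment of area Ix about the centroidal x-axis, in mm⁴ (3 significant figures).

Treat the section as a set of non-overlapping primitives; coordinates are from the bounding-box lower-left.
Bottom plate: 130 × 20, A = 2 600 mm², y = 10 mm, Ī = 86 667 mm⁴.
Web plate: 20 × 160, A = 3 200 mm², y = 100 mm, Ī = 6 826 667 mm⁴.
Top plate: 90 × 26, A = 2 340 mm², y = 193 mm, Ī = 131 820 mm⁴.
Hole (subtracted): ⌀8, A = 50.265 mm², y = 100 mm, Ī = 201.06 mm⁴.
Centroid: ȳ = ΣA·y / ΣA = 97.975 mm.
Transfer each piece to the centroidal x-axis using Ī + A·d² with d = y − 97.975:
  bottom plate: d = -87.975 mm → contributes +20 209 725 mm⁴
  web plate: d = 2.0248 mm → contributes +6 839 786 mm⁴
  top plate: d = 95.025 mm → contributes +21 261 342 mm⁴
  hole: d = 2.0248 mm → contributes −407.14 mm⁴
Total I = 48 310 446 mm⁴.

Ix ≈ 4.83 × 10⁷ mm⁴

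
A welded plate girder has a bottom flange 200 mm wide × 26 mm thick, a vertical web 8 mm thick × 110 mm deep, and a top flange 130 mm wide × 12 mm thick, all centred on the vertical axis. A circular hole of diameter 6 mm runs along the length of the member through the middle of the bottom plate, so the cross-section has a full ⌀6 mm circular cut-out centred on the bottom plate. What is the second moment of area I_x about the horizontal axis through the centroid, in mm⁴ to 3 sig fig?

Decompose the section into non-overlapping parts with the origin at the bottom-left of its bounding rectangle.
Bottom plate: 200 × 26, A = 5 200 mm², y = 13 mm, Ī = 292 933 mm⁴.
Web plate: 8 × 110, A = 880 mm², y = 81 mm, Ī = 887 333 mm⁴.
Top plate: 130 × 12, A = 1 560 mm², y = 142 mm, Ī = 18 720 mm⁴.
Hole (subtracted): ⌀6, A = 28.274 mm², y = 13 mm, Ī = 63.617 mm⁴.
Centroid: ȳ = ΣA·y / ΣA = 47.3 mm.
Transfer each piece to the horizontal axis through the centroid using Ī + A·d² with d = y − 47.3:
  bottom plate: d = -34.3 mm → contributes +6 410 579 mm⁴
  web plate: d = 33.7 mm → contributes +1 886 758 mm⁴
  top plate: d = 94.7 mm → contributes +14 009 025 mm⁴
  hole: d = -34.3 mm → contributes −33 328 mm⁴
Total I = 22 273 034 mm⁴.

I_x ≈ 2.23 × 10⁷ mm⁴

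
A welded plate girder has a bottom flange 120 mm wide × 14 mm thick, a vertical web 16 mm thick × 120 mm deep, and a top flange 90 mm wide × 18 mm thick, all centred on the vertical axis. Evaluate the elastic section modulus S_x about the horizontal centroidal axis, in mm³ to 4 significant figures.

Break the section into simple shapes (no overlaps), measuring from the bottom-left corner of the bounding box.
Bottom plate: 120 × 14, A = 1 680 mm², y = 7 mm, Ī = 27 440 mm⁴.
Web plate: 16 × 120, A = 1 920 mm², y = 74 mm, Ī = 2 304 000 mm⁴.
Top plate: 90 × 18, A = 1 620 mm², y = 143 mm, Ī = 43 740 mm⁴.
Centroid: ȳ = ΣA·y / ΣA = 73.8506 mm.
Transfer each piece to the horizontal centroidal axis using Ī + A·d² with d = y − 73.8506:
  bottom plate: d = -66.8506 mm → contributes +7 535 359 mm⁴
  web plate: d = 0.149425 mm → contributes +2 304 043 mm⁴
  top plate: d = 69.1494 mm → contributes +7 790 002 mm⁴
Total I = 17 629 403 mm⁴.
Extreme fibre distance c = 78.1494 mm; S = I/c = 225 586 mm³.

S_x ≈ 2.256 × 10⁵ mm³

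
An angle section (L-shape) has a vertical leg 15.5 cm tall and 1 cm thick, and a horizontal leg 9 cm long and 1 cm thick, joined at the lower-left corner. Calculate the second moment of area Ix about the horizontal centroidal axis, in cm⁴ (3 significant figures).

Split into non-overlapping primitives; take the origin at the lower-left of the bounding box.
Vertical leg: 1 × 15.5, A = 15.5 cm², y = 7.75 cm, Ī = 310.32 cm⁴.
Horizontal leg (remainder): 8 × 1, A = 8 cm², y = 0.5 cm, Ī = 0.66667 cm⁴.
Centroid: ȳ = ΣA·y / ΣA = 5.2819 cm.
Transfer each piece to the horizontal centroidal axis using Ī + A·d² with d = y − 5.2819:
  vertical leg: d = 2.4681 cm → contributes +404.74 cm⁴
  horizontal leg (remainder): d = -4.7819 cm → contributes +183.6 cm⁴
Total I = 588.34 cm⁴.

Ix ≈ 588 cm⁴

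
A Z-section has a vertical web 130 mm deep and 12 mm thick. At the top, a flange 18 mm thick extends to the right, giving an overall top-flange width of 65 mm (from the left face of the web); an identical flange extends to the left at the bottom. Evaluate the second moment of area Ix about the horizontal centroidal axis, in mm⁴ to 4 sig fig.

Break the section into simple shapes (no overlaps), measuring from the bottom-left corner of the bounding box.
Web: 12 × 130, A = 1 560 mm², y = 65 mm, Ī = 2 197 000 mm⁴.
Top flange (beyond web): 53 × 18, A = 954 mm², y = 121 mm, Ī = 25 758 mm⁴.
Bottom flange (beyond web): 53 × 18, A = 954 mm², y = 9 mm, Ī = 25 758 mm⁴.
Centroid: ȳ = ΣA·y / ΣA = 65 mm.
Transfer each piece to the horizontal centroidal axis using Ī + A·d² with d = y − 65:
  web: d = 0 mm → contributes +2 197 000 mm⁴
  top flange (beyond web): d = 56 mm → contributes +3 017 502 mm⁴
  bottom flange (beyond web): d = -56 mm → contributes +3 017 502 mm⁴
Total I = 8 232 004 mm⁴.

Ix ≈ 8.232 × 10⁶ mm⁴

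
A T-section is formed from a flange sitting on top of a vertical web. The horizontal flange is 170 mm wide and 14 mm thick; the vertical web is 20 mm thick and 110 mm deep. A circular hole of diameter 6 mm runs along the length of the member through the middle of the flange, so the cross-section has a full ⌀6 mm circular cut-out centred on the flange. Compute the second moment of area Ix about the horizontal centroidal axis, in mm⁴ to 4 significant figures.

Break the section into simple shapes (no overlaps), measuring from the bottom-left corner of the bounding box.
Flange: 170 × 14, A = 2 380 mm², y = 117 mm, Ī = 38873.3 mm⁴.
Web: 20 × 110, A = 2 200 mm², y = 55 mm, Ī = 2 218 333 mm⁴.
Hole (subtracted): ⌀6, A = 28.2743 mm², y = 117 mm, Ī = 63.6173 mm⁴.
Centroid: ȳ = ΣA·y / ΣA = 87.0333 mm.
Transfer each piece to the horizontal centroidal axis using Ī + A·d² with d = y − 87.0333:
  flange: d = 29.9667 mm → contributes +2 176 115 mm⁴
  web: d = -32.0333 mm → contributes +4 475 831 mm⁴
  hole: d = 29.9667 mm → contributes −25 454 mm⁴
Total I = 6 626 491 mm⁴.

Ix ≈ 6.626 × 10⁶ mm⁴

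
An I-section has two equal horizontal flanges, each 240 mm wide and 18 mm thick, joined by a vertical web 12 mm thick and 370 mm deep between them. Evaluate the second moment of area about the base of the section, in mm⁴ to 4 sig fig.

I_base ≈ 9.151 × 10⁸ mm⁴

Decompose the section into non-overlapping parts with the origin at the bottom-left of its bounding rectangle.
Bottom flange: 240 × 18, A = 4 320 mm², y = 9 mm, Ī = 116 640 mm⁴.
Web: 12 × 370, A = 4 440 mm², y = 203 mm, Ī = 50 653 000 mm⁴.
Top flange: 240 × 18, A = 4 320 mm², y = 397 mm, Ī = 116 640 mm⁴.
Transfer each piece to the base of the section using Ī + A·d² with d = y − 0:
  bottom flange: d = 9 mm → contributes +466 560 mm⁴
  web: d = 203 mm → contributes +233 620 960 mm⁴
  top flange: d = 397 mm → contributes +680 987 520 mm⁴
Total I = 915 075 040 mm⁴.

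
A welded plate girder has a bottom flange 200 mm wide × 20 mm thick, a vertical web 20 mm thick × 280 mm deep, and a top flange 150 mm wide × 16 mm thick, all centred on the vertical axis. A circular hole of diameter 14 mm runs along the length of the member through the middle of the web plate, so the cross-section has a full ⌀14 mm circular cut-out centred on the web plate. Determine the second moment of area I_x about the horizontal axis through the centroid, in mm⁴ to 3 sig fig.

I_x ≈ 1.74 × 10⁸ mm⁴

Treat the section as a set of non-overlapping primitives; coordinates are from the bounding-box lower-left.
Bottom plate: 200 × 20, A = 4 000 mm², y = 10 mm, Ī = 133 333 mm⁴.
Web plate: 20 × 280, A = 5 600 mm², y = 160 mm, Ī = 36 586 667 mm⁴.
Top plate: 150 × 16, A = 2 400 mm², y = 308 mm, Ī = 51 200 mm⁴.
Hole (subtracted): ⌀14, A = 153.94 mm², y = 160 mm, Ī = 1885.7 mm⁴.
Centroid: ȳ = ΣA·y / ΣA = 139.33 mm.
Transfer each piece to the horizontal axis through the centroid using Ī + A·d² with d = y − 139.33:
  bottom plate: d = -129.33 mm → contributes +67 043 404 mm⁴
  web plate: d = 20.665 mm → contributes +38 978 125 mm⁴
  top plate: d = 168.67 mm → contributes +68 326 195 mm⁴
  hole: d = 20.665 mm → contributes −67 624 mm⁴
Total I = 174 280 099 mm⁴.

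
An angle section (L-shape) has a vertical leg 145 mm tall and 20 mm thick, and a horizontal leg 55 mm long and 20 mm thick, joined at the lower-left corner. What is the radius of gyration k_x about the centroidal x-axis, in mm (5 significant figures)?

Split into non-overlapping primitives; take the origin at the lower-left of the bounding box.
Vertical leg: 20 × 145, A = 2 900 mm², y = 72.5 mm, Ī = 5 081 042 mm⁴.
Horizontal leg (remainder): 35 × 20, A = 700 mm², y = 10 mm, Ī = 23333.33 mm⁴.
Centroid: ȳ = ΣA·y / ΣA = 60.34722 mm.
Transfer each piece to the centroidal x-axis using Ī + A·d² with d = y − 60.34722:
  vertical leg: d = 12.15278 mm → contributes +5 509 343 mm⁴
  horizontal leg (remainder): d = -50.34722 mm → contributes +1 797 723 mm⁴
Total I = 7 307 066 mm⁴.
Radius of gyration: k = √(I/A) = √(7 307 066 / 3 600) = 45.05264 mm.

k_x ≈ 45.053 mm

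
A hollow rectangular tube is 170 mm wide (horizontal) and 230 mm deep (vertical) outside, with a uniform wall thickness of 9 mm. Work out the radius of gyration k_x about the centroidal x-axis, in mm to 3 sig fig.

Split into non-overlapping primitives; take the origin at the lower-left of the bounding box.
Outer rectangle: 170 × 230, A = 39 100 mm², y = 115 mm, Ī = 172 365 833 mm⁴.
Inner void (subtracted): 152 × 212, A = 32 224 mm², y = 115 mm, Ī = 120 689 621 mm⁴.
By symmetry the centroid is at mid-height, ȳ = 115 mm.
All pieces are centred on the centroidal x-axis, so I = ΣĪ (holes subtracted) = 51 676 212 mm⁴.
Radius of gyration: k = √(I/A) = √(51 676 212 / 6 876) = 86.692 mm.

k_x ≈ 86.7 mm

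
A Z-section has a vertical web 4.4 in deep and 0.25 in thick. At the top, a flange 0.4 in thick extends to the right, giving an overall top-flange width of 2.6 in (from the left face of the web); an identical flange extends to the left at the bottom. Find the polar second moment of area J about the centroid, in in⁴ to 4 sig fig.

Split into non-overlapping primitives; take the origin at the lower-left of the bounding box.
Web: 0.25 × 4.4, A = 1.1 in², y = 2.2 in, Ī = 1.77467 in⁴.
Top flange (beyond web): 2.35 × 0.4, A = 0.94 in², y = 4.2 in, Ī = 0.0125333 in⁴.
Bottom flange (beyond web): 2.35 × 0.4, A = 0.94 in², y = 0.2 in, Ī = 0.0125333 in⁴.
Centroid: ȳ = ΣA·y / ΣA = 2.2 in.
Transfer each piece to the centroidal x-axis using Ī + A·d² with d = y − 2.2:
  web: d = 0 in → contributes +1.77467 in⁴
  top flange (beyond web): d = 2 in → contributes +3.77253 in⁴
  bottom flange (beyond web): d = -2 in → contributes +3.77253 in⁴
Total I = 9.31973 in⁴.
For the y-axis: x̄ = 2.475 in.
Repeating about the centroidal y-axis gives I_y = 4.04812 in⁴.
Polar second moment: J = I_x + I_y = 13.3679 in⁴.

J ≈ 13.37 in⁴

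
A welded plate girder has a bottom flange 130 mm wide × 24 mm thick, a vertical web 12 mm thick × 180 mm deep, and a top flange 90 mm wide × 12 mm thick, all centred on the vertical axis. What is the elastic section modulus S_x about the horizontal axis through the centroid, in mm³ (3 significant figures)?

S_x ≈ 3.03 × 10⁵ mm³

Split into non-overlapping primitives; take the origin at the lower-left of the bounding box.
Bottom plate: 130 × 24, A = 3 120 mm², y = 12 mm, Ī = 149 760 mm⁴.
Web plate: 12 × 180, A = 2 160 mm², y = 114 mm, Ī = 5 832 000 mm⁴.
Top plate: 90 × 12, A = 1 080 mm², y = 210 mm, Ī = 12 960 mm⁴.
Centroid: ȳ = ΣA·y / ΣA = 80.264 mm.
Transfer each piece to the horizontal axis through the centroid using Ī + A·d² with d = y − 80.264:
  bottom plate: d = -68.264 mm → contributes +14 688 942 mm⁴
  web plate: d = 33.736 mm → contributes +8 290 312 mm⁴
  top plate: d = 129.74 mm → contributes +18 190 862 mm⁴
Total I = 41 170 116 mm⁴.
Extreme fibre distance c = 135.74 mm; S = I/c = 303 311 mm³.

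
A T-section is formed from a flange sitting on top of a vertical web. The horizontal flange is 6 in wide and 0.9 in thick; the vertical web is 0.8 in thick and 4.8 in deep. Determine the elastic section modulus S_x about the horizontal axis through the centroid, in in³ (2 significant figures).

S_x ≈ 6.4 in³

Break the section into simple shapes (no overlaps), measuring from the bottom-left corner of the bounding box.
Flange: 6 × 0.9, A = 5.4 in², y = 5.25 in, Ī = 0.3645 in⁴.
Web: 0.8 × 4.8, A = 3.84 in², y = 2.4 in, Ī = 7.373 in⁴.
Centroid: ȳ = ΣA·y / ΣA = 4.066 in.
Transfer each piece to the horizontal axis through the centroid using Ī + A·d² with d = y − 4.066:
  flange: d = 1.184 in → contributes +7.94 in⁴
  web: d = -1.666 in → contributes +18.03 in⁴
Total I = 25.97 in⁴.
Extreme fibre distance c = 4.066 in; S = I/c = 6.387 in³.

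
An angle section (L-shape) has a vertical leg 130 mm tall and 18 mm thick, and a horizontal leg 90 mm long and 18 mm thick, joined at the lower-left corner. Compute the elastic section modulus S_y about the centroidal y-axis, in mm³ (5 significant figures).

S_y ≈ 3.5591 × 10⁴ mm³

Treat the section as a set of non-overlapping primitives; coordinates are from the bounding-box lower-left.
Vertical leg: 18 × 130, A = 2 340 mm², x = 9 mm, Ī = 63 180 mm⁴.
Horizontal leg (remainder): 72 × 18, A = 1 296 mm², x = 54 mm, Ī = 559 872 mm⁴.
Centroid: x̄ = ΣA·x / ΣA = 25.0396 mm.
Transfer each piece to the centroidal y-axis using Ī + A·d² with d = x − 25.0396:
  vertical leg: d = -16.0396 mm → contributes +665189.2 mm⁴
  horizontal leg (remainder): d = 28.9604 mm → contributes +1 646 833 mm⁴
Total I = 2 312 022 mm⁴.
Extreme fibre distance c = 64.9604 mm; S = I/c = 35591.26 mm³.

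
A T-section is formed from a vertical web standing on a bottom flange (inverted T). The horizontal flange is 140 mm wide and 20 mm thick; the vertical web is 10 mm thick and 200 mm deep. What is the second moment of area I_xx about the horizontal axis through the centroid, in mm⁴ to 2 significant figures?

I_xx ≈ 2.1 × 10⁷ mm⁴

Split into non-overlapping primitives; take the origin at the lower-left of the bounding box.
Flange: 140 × 20, A = 2 800 mm², y = 10 mm, Ī = 93 333 mm⁴.
Web: 10 × 200, A = 2 000 mm², y = 120 mm, Ī = 6 666 667 mm⁴.
Centroid: ȳ = ΣA·y / ΣA = 55.83 mm.
Transfer each piece to the horizontal axis through the centroid using Ī + A·d² with d = y − 55.83:
  flange: d = -45.83 mm → contributes +5 975 278 mm⁴
  web: d = 64.17 mm → contributes +14 901 389 mm⁴
Total I = 20 876 667 mm⁴.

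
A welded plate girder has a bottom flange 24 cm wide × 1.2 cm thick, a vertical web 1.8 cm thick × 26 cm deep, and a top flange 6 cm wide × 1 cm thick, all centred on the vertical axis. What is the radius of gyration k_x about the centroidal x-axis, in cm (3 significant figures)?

Decompose the section into non-overlapping parts with the origin at the bottom-left of its bounding rectangle.
Bottom plate: 24 × 1.2, A = 28.8 cm², y = 0.6 cm, Ī = 3.456 cm⁴.
Web plate: 1.8 × 26, A = 46.8 cm², y = 14.2 cm, Ī = 2636.4 cm⁴.
Top plate: 6 × 1, A = 6 cm², y = 27.7 cm, Ī = 0.5 cm⁴.
Centroid: ȳ = ΣA·y / ΣA = 10.393 cm.
Transfer each piece to the centroidal x-axis using Ī + A·d² with d = y − 10.393:
  bottom plate: d = -9.7926 cm → contributes +2765.3 cm⁴
  web plate: d = 3.8074 cm → contributes +3314.8 cm⁴
  top plate: d = 17.307 cm → contributes +1797.8 cm⁴
Total I = 7877.8 cm⁴.
Radius of gyration: k = √(I/A) = √(7877.8 / 81.6) = 9.8256 cm.

k_x ≈ 9.83 cm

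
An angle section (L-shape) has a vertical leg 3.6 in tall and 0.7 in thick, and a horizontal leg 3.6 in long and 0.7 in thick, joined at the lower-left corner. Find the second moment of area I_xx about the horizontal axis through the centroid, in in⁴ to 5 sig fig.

I_xx ≈ 5.1683 in⁴

Treat the section as a set of non-overlapping primitives; coordinates are from the bounding-box lower-left.
Vertical leg: 0.7 × 3.6, A = 2.52 in², y = 1.8 in, Ī = 2.7216 in⁴.
Horizontal leg (remainder): 2.9 × 0.7, A = 2.03 in², y = 0.35 in, Ī = 0.08289167 in⁴.
Centroid: ȳ = ΣA·y / ΣA = 1.153077 in.
Transfer each piece to the horizontal axis through the centroid using Ī + A·d² with d = y − 1.153077:
  vertical leg: d = 0.6469231 in → contributes +3.776244 in⁴
  horizontal leg (remainder): d = -0.8030769 in → contributes +1.392105 in⁴
Total I = 5.168349 in⁴.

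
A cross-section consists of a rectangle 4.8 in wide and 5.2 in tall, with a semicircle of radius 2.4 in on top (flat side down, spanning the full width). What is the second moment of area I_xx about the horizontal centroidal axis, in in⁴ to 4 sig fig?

I_xx ≈ 146.8 in⁴

Treat the section as a set of non-overlapping primitives; coordinates are from the bounding-box lower-left.
Rectangular body: 4.8 × 5.2, A = 24.96 in², y = 2.6 in, Ī = 56.2432 in⁴.
Semicircular cap: semicircle r = 2.4, A = 9.04779 in², y = 6.21859 in, Ī = 3.64147 in⁴.
Centroid: ȳ = ΣA·y / ΣA = 3.56273 in.
Transfer each piece to the horizontal centroidal axis using Ī + A·d² with d = y − 3.56273:
  rectangular body: d = -0.962728 in → contributes +79.3773 in⁴
  semicircular cap: d = 2.65586 in → contributes +67.4611 in⁴
Total I = 146.838 in⁴.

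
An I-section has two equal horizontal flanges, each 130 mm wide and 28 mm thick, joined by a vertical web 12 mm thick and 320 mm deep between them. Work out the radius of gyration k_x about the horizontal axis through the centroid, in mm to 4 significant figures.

k_x ≈ 151.0 mm

Split into non-overlapping primitives; take the origin at the lower-left of the bounding box.
Bottom flange: 130 × 28, A = 3 640 mm², y = 14 mm, Ī = 237 813 mm⁴.
Web: 12 × 320, A = 3 840 mm², y = 188 mm, Ī = 32 768 000 mm⁴.
Top flange: 130 × 28, A = 3 640 mm², y = 362 mm, Ī = 237 813 mm⁴.
By symmetry the centroid is at mid-height, ȳ = 188 mm.
Transfer each piece to the horizontal axis through the centroid using Ī + A·d² with d = y − 188:
  bottom flange: d = -174 mm → contributes +110 442 453 mm⁴
  web: d = 0 mm → contributes +32 768 000 mm⁴
  top flange: d = 174 mm → contributes +110 442 453 mm⁴
Total I = 253 652 907 mm⁴.
Radius of gyration: k = √(I/A) = √(253 652 907 / 11 120) = 151.031 mm.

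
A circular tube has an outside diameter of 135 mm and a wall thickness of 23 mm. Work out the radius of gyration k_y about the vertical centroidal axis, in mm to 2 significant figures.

Split into non-overlapping primitives; take the origin at the lower-left of the bounding box.
Outer circle: ⌀135, A = 14 314 mm², x = 67.5 mm, Ī = 16 304 406 mm⁴.
Bore (subtracted): ⌀89, A = 6 221 mm², x = 67.5 mm, Ī = 3 079 853 mm⁴.
By symmetry the centroid is at mid-width, x̄ = 67.5 mm.
All pieces are centred on the vertical centroidal axis, so I = ΣĪ (holes subtracted) = 13 224 553 mm⁴.
Radius of gyration: k = √(I/A) = √(13 224 553 / 8 093) = 40.42 mm.

k_y ≈ 40 mm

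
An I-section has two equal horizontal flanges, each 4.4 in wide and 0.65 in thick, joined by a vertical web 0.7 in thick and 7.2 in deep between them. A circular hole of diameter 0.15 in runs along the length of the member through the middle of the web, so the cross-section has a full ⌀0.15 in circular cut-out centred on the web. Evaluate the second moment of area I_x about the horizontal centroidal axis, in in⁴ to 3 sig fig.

Decompose the section into non-overlapping parts with the origin at the bottom-left of its bounding rectangle.
Bottom flange: 4.4 × 0.65, A = 2.86 in², y = 0.325 in, Ī = 0.1007 in⁴.
Web: 0.7 × 7.2, A = 5.04 in², y = 4.25 in, Ī = 21.773 in⁴.
Top flange: 4.4 × 0.65, A = 2.86 in², y = 8.175 in, Ī = 0.1007 in⁴.
Hole (subtracted): ⌀0.15, A = 0.017671 in², y = 4.25 in, Ī = 0.00002485 in⁴.
By symmetry the centroid is at mid-height, ȳ = 4.25 in.
Transfer each piece to the horizontal centroidal axis using Ī + A·d² with d = y − 4.25:
  bottom flange: d = -3.925 in → contributes +44.161 in⁴
  web: d = 0 in → contributes +21.773 in⁴
  top flange: d = 3.925 in → contributes +44.161 in⁴
  hole: d = 0 in → contributes −0.00002485 in⁴
Total I = 110.09 in⁴.

I_x ≈ 110 in⁴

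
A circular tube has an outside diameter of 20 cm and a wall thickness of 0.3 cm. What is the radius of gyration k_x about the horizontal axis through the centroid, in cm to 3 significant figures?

Decompose the section into non-overlapping parts with the origin at the bottom-left of its bounding rectangle.
Outer circle: ⌀20, A = 314.16 cm², y = 10 cm, Ī = 7 854 cm⁴.
Bore (subtracted): ⌀19.4, A = 295.59 cm², y = 10 cm, Ī = 6953.1 cm⁴.
By symmetry the centroid is at mid-height, ȳ = 10 cm.
All pieces are centred on the horizontal axis through the centroid, so I = ΣĪ (holes subtracted) = 900.91 cm⁴.
Radius of gyration: k = √(I/A) = √(900.91 / 18.567) = 6.9658 cm.

k_x ≈ 6.97 cm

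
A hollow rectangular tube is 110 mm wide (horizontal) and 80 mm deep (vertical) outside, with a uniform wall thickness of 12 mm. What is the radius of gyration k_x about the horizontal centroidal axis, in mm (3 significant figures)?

k_x ≈ 29.4 mm

Split into non-overlapping primitives; take the origin at the lower-left of the bounding box.
Outer rectangle: 110 × 80, A = 8 800 mm², y = 40 mm, Ī = 4 693 333 mm⁴.
Inner void (subtracted): 86 × 56, A = 4 816 mm², y = 40 mm, Ī = 1 258 581 mm⁴.
By symmetry the centroid is at mid-height, ȳ = 40 mm.
All pieces are centred on the horizontal centroidal axis, so I = ΣĪ (holes subtracted) = 3 434 752 mm⁴.
Radius of gyration: k = √(I/A) = √(3 434 752 / 3 984) = 29.362 mm.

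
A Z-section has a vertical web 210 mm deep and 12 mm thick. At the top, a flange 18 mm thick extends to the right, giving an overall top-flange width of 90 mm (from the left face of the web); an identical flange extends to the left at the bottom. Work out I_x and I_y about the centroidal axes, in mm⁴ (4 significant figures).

I_x ≈ 3.522 × 10⁷ mm⁴, I_y ≈ 7.140 × 10⁶ mm⁴

Split into non-overlapping primitives; take the origin at the lower-left of the bounding box.
Web: 12 × 210, A = 2 520 mm², y = 105 mm, Ī = 9 261 000 mm⁴.
Top flange (beyond web): 78 × 18, A = 1 404 mm², y = 201 mm, Ī = 37 908 mm⁴.
Bottom flange (beyond web): 78 × 18, A = 1 404 mm², y = 9 mm, Ī = 37 908 mm⁴.
Centroid: ȳ = ΣA·y / ΣA = 105 mm.
Transfer each piece to the centroidal x-axis using Ī + A·d² with d = y − 105:
  web: d = 0 mm → contributes +9 261 000 mm⁴
  top flange (beyond web): d = 96 mm → contributes +12 977 172 mm⁴
  bottom flange (beyond web): d = -96 mm → contributes +12 977 172 mm⁴
Total I = 35 215 344 mm⁴.
For the y-axis: x̄ = 84 mm.
Repeating about the centroidal y-axis gives I_y = 7 140 096 mm⁴.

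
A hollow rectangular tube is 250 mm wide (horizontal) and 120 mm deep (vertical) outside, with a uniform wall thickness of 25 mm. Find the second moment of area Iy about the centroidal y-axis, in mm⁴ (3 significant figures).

Decompose the section into non-overlapping parts with the origin at the bottom-left of its bounding rectangle.
Outer rectangle: 250 × 120, A = 30 000 mm², x = 125 mm, Ī = 156 250 000 mm⁴.
Inner void (subtracted): 200 × 70, A = 14 000 mm², x = 125 mm, Ī = 46 666 667 mm⁴.
By symmetry the centroid is at mid-width, x̄ = 125 mm.
All pieces are centred on the centroidal y-axis, so I = ΣĪ (holes subtracted) = 109 583 333 mm⁴.

Iy ≈ 1.10 × 10⁸ mm⁴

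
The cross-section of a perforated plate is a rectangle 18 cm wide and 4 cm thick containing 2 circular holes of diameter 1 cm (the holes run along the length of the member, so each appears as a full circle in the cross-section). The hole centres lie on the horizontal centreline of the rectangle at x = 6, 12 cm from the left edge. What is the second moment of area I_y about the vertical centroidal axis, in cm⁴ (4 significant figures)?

Break the section into simple shapes (no overlaps), measuring from the bottom-left corner of the bounding box.
Plate: 18 × 4, A = 72 cm², x = 9 cm, Ī = 1 944 cm⁴.
Hole 1 (subtracted): ⌀1, A = 0.785398 cm², x = 6 cm, Ī = 0.0490874 cm⁴.
Hole 2 (subtracted): ⌀1, A = 0.785398 cm², x = 12 cm, Ī = 0.0490874 cm⁴.
By symmetry the centroid is at mid-width, x̄ = 9 cm.
Transfer each piece to the vertical centroidal axis using Ī + A·d² with d = x − 9:
  plate: d = 0 cm → contributes +1 944 cm⁴
  hole 1: d = -3 cm → contributes −7.11767 cm⁴
  hole 2: d = 3 cm → contributes −7.11767 cm⁴
Total I = 1929.76 cm⁴.

I_y ≈ 1930 cm⁴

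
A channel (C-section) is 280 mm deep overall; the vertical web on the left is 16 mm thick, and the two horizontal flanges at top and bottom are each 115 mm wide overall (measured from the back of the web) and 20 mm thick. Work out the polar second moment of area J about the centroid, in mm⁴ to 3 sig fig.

J ≈ 1.07 × 10⁸ mm⁴

Decompose the section into non-overlapping parts with the origin at the bottom-left of its bounding rectangle.
Web: 16 × 280, A = 4 480 mm², y = 140 mm, Ī = 29 269 333 mm⁴.
Top flange (beyond web): 99 × 20, A = 1 980 mm², y = 270 mm, Ī = 66 000 mm⁴.
Bottom flange (beyond web): 99 × 20, A = 1 980 mm², y = 10 mm, Ī = 66 000 mm⁴.
By symmetry the centroid is at mid-height, ȳ = 140 mm.
Transfer each piece to the centroidal x-axis using Ī + A·d² with d = y − 140:
  web: d = 0 mm → contributes +29 269 333 mm⁴
  top flange (beyond web): d = 130 mm → contributes +33 528 000 mm⁴
  bottom flange (beyond web): d = -130 mm → contributes +33 528 000 mm⁴
Total I = 96 325 333 mm⁴.
For the y-axis: x̄ = 34.979 mm.
Repeating about the centroidal y-axis gives I_y = 10 279 609 mm⁴.
Polar second moment: J = I_x + I_y = 106 604 943 mm⁴.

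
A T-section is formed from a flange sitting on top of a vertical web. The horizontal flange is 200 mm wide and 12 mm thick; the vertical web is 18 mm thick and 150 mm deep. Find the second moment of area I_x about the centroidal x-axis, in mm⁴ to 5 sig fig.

Decompose the section into non-overlapping parts with the origin at the bottom-left of its bounding rectangle.
Flange: 200 × 12, A = 2 400 mm², y = 156 mm, Ī = 28 800 mm⁴.
Web: 18 × 150, A = 2 700 mm², y = 75 mm, Ī = 5 062 500 mm⁴.
Centroid: ȳ = ΣA·y / ΣA = 113.1176 mm.
Transfer each piece to the centroidal x-axis using Ī + A·d² with d = y − 113.1176:
  flange: d = 42.88235 mm → contributes +4 442 151 mm⁴
  web: d = -38.11765 mm → contributes +8 985 479 mm⁴
Total I = 13 427 629 mm⁴.

I_x ≈ 1.3428 × 10⁷ mm⁴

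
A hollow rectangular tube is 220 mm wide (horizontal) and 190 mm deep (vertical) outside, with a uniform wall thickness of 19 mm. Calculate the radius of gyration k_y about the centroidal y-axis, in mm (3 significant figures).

k_y ≈ 80.8 mm

Break the section into simple shapes (no overlaps), measuring from the bottom-left corner of the bounding box.
Outer rectangle: 220 × 190, A = 41 800 mm², x = 110 mm, Ī = 168 593 333 mm⁴.
Inner void (subtracted): 182 × 152, A = 27 664 mm², x = 110 mm, Ī = 76 361 861 mm⁴.
By symmetry the centroid is at mid-width, x̄ = 110 mm.
All pieces are centred on the centroidal y-axis, so I = ΣĪ (holes subtracted) = 92 231 472 mm⁴.
Radius of gyration: k = √(I/A) = √(92 231 472 / 14 136) = 80.775 mm.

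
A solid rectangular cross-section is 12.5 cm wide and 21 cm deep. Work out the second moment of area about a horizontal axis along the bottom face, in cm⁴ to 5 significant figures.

The section: 12.5 × 21, A = 262.5 cm², y = 10.5 cm, Ī = 9646.875 cm⁴.
Transfer it to the bottom edge using Ī + A·d² with d = y − 0:
  the section: d = 10.5 cm → contributes +38587.5 cm⁴
Total I = 38587.5 cm⁴.

I_base ≈ 3.8588 × 10⁴ cm⁴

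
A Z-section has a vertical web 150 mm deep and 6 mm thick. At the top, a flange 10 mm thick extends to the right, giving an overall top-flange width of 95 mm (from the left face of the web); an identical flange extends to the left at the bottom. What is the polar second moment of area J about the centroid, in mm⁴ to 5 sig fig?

Treat the section as a set of non-overlapping primitives; coordinates are from the bounding-box lower-left.
Web: 6 × 150, A = 900 mm², y = 75 mm, Ī = 1 687 500 mm⁴.
Top flange (beyond web): 89 × 10, A = 890 mm², y = 145 mm, Ī = 7416.667 mm⁴.
Bottom flange (beyond web): 89 × 10, A = 890 mm², y = 5 mm, Ī = 7416.667 mm⁴.
Centroid: ȳ = ΣA·y / ΣA = 75 mm.
Transfer each piece to the centroidal x-axis using Ī + A·d² with d = y − 75:
  web: d = 0 mm → contributes +1 687 500 mm⁴
  top flange (beyond web): d = 70 mm → contributes +4 368 417 mm⁴
  bottom flange (beyond web): d = -70 mm → contributes +4 368 417 mm⁴
Total I = 10 424 333 mm⁴.
For the y-axis: x̄ = 92 mm.
Repeating about the centroidal y-axis gives I_y = 5 193 773 mm⁴.
Polar second moment: J = I_x + I_y = 15 618 107 mm⁴.

J ≈ 1.5618 × 10⁷ mm⁴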